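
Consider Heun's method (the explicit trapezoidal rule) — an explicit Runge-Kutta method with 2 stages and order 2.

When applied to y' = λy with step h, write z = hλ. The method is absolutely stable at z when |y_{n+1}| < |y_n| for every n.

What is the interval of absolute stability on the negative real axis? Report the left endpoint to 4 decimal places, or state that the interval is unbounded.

On y'=λy, z=hλ:
  order 2, 2-stage ⇒ R(z)=1+z+z^2/2
  (e.g. R(-0.65)=0.56125, |R|=0.56125)

Find x<0 with |R(x)|<1.
x=-0.65: |R|=0.5613
|R(-2.18)|=1.1962 |R(-1)|=0.5000 |R(-0.88)|=0.5072
Bisect:
  x_lo=-2.5662 |R|=1.7266  x_hi=-0.1077 |R|=0.8981
  mid=-1.33697 |R|=0.55678 →hi
  mid=-1.95161 |R|=0.95278 →hi
  mid=-2.25892 |R|=1.29245 →lo
  mid=-2.10527 |R|=1.11081 →lo
  mid=-2.02844 |R|=1.02884 →lo
  mid=-1.99002 |R|=0.99007 →hi
  mid=-2.00923 |R|=1.00927 →lo
  mid=-1.99963 |R|=0.99963 →hi
  mid=-2.00443 |R|=1.00444 →lo
  mid=-2.00203 |R|=1.00203 →lo
  ...
  [-2.00008,-1.99993] ⇒ x*=-2.0000
Interval (-2.0000, 0).

(-2.0000, 0).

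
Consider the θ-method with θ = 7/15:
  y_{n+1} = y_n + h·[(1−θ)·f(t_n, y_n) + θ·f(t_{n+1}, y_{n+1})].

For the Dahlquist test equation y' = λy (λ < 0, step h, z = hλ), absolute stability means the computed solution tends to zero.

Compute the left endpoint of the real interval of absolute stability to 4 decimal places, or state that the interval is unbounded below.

With y'=λy (z=hλ):
  y_{n+1} = y_n + z·[8/15·y_n + 7/15·y_{n+1}] ⇒ (1 − 7/15z)y_{n+1} = (1 + 8/15z)y_n
  ⇒ R(z) = (1 + 8/15z)/(1 − 7/15z).

Solve |R(x)|<1 on ℝ⁻.
x=-1.32: |R|=0.1832
R=−1: 1+8/15x = −1+7/15x ⇒ -1/15x=2 ⇒ x=2/(-1/15)=-30.0000
Confirm numerically:
  x=-20.784: |R|=0.94258 <1
  x=-16.366: |R|=0.89477 <1
  x=-16.156: |R|=0.89192 <1
  x=-12.558: |R|=0.83051 <1
  x=-30.419: |R|=1.00184 >1
  x=-30.356: |R|=1.00156 >1
So |R|<1 on (-30.0000, 0).

left endpoint -30.0000.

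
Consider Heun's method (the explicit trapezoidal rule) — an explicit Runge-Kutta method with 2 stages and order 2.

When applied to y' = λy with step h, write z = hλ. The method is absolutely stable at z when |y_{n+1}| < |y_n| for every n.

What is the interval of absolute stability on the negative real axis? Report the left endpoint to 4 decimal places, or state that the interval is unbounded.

z∈(-2.0000,0).

On y'=λy, z=hλ:
  order 2, 2-stage ⇒ R(z)=1+z+z^2/2
  (e.g. R(-1.7)=0.74500, |R|=0.74500)

Boundary: |R(x)|=1, x<0.
x=-1.7: |R|=0.7450
|R(-2.36)|=1.4248 |R(-2.04)|=1.0408 |R(-2)|=1.0000
Bisect:
  x_lo=-2.3556 |R|=1.4188  x_hi=-0.1181 |R|=0.8889
  mid=-1.23683 |R|=0.52804 →hi
  mid=-1.79621 |R|=0.81697 →hi
  mid=-2.07589 |R|=1.07877 →lo
  mid=-1.93605 |R|=0.93809 →hi
  mid=-2.00597 |R|=1.00599 →lo
  mid=-1.97101 |R|=0.97143 →hi
  mid=-1.98849 |R|=0.98856 →hi
  mid=-1.99723 |R|=0.99724 →hi
  mid=-2.00160 |R|=1.00160 →lo
  ...
  [-2.00010,-1.99996] ⇒ x*=-2.0000
So |R|<1 on (-2.0000, 0).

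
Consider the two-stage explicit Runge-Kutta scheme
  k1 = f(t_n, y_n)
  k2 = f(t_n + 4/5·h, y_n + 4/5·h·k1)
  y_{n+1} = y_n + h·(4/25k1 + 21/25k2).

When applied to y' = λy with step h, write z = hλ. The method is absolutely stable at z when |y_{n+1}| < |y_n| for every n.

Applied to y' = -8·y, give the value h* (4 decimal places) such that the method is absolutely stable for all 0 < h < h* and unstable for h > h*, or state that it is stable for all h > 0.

With y'=λy (z=hλ):
  k1=λy_n ⇒ h·k1=z·y_n;  k2=λ(1+4/5z)y_n ⇒ h·k2=z(1+4/5z)y_n
  y_{n+1}/y_n = 1 + 4/25z + 21/25z(1+4/5z) = 1 + z + 84/125z²
  so R(z) = 1 + z + 84/125z².

Need |R(x)|<1, x<0.
x=-1.31: |R|=0.8432
R=1: x+84/125x²=0 ⇒ x=−125/84=-1.4881; min R=1−1/(4·84/125)=0.6280>−1
Confirm numerically:
  x=-1.314: |R|=0.84627 <1
  x=-1.160: |R|=0.74424 <1
  x=-0.635: |R|=0.63597 <1
  x=-0.618: |R|=0.63865 <1
  x=-1.833: |R|=1.42485 >1
  x=-1.747: |R|=1.30395 >1
  x=-1.589: |R|=1.10775 >1
Interval (-1.4881, 0).

(-1.4881,0); λ=-8 ⇒ h* = (125/84)/8 = 0.1860.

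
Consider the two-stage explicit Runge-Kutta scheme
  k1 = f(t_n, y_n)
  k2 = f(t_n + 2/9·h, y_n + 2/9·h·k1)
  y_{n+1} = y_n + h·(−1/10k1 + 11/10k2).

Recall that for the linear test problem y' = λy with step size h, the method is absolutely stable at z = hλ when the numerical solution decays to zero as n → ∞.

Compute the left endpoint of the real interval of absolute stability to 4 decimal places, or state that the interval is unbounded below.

z* = -4.0909.

Set f=λy, z=hλ:
  k1=λy_n ⇒ h·k1=z·y_n;  k2=λ(1+2/9z)y_n ⇒ h·k2=z(1+2/9z)y_n
  y_{n+1}/y_n = 1 − 1/10z + 11/10z(1+2/9z) = 1 + z + 11/45z²
  ⇒ R(z) = 1 + z + 11/45z².

Boundary: |R(x)|=1, x<0.
x=-1.28: |R|=0.1205
R=1: x+11/45x²=0 ⇒ x=−45/11=-4.0909; min R=1−1/(4·11/45)=-0.0227>−1
Confirm numerically:
  x=-3.842: |R|=0.76624 <1
  x=-2.503: |R|=0.02845 <1
  x=-1.681: |R|=0.00974 <1
  x=-4.681: |R|=1.67521 >1
  x=-4.570: |R|=1.53520 >1
  x=-4.144: |R|=1.05378 >1
Stable set (-4.0909, 0).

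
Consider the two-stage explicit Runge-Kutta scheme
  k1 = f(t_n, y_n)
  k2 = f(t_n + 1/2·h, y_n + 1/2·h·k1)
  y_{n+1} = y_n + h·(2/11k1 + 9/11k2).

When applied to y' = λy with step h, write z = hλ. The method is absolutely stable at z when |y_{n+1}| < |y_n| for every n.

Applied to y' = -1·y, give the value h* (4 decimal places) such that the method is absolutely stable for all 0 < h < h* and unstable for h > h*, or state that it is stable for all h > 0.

(-2.4444,0); λ=-1 ⇒ h* = (22/9)/1 = 2.4444.

Set f=λy, z=hλ:
  k1=λy_n ⇒ h·k1=z·y_n;  k2=λ(1+1/2z)y_n ⇒ h·k2=z(1+1/2z)y_n
  y_{n+1}/y_n = 1 + 2/11z + 9/11z(1+1/2z) = 1 + z + 9/22z²
  ⇒ R(z) = 1 + z + 9/22z².

Solve |R(x)|<1 on ℝ⁻.
x=-0.44: |R|=0.6392
R=1: x+9/22x²=0 ⇒ x=−22/9=-2.4444; min R=1−1/(4·9/22)=0.3889>−1
Confirm numerically:
  x=-2.286: |R|=0.85183 <1
  x=-1.285: |R|=0.39050 <1
  x=-1.134: |R|=0.39207 <1
  x=-2.736: |R|=1.32633 >1
  x=-2.500: |R|=1.05682 >1
  x=-2.474: |R|=1.02991 >1
Interval (-2.4444, 0).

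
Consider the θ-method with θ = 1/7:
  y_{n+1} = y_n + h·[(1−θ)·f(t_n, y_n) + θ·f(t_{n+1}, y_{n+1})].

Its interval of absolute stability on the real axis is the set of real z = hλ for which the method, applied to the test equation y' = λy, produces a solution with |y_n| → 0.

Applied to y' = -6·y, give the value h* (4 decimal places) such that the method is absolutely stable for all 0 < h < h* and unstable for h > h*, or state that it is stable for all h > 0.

(-2.8000,0); λ=-6 ⇒ h* = (14/5)/6 = 0.4667.

Set f=λy, z=hλ:
  y_{n+1} = y_n + z·[6/7·y_n + 1/7·y_{n+1}] ⇒ (1 − 1/7z)y_{n+1} = (1 + 6/7z)y_n
  Hence R(z) = (1 + 6/7z)/(1 − 1/7z).

Need |R(x)|<1, x<0.
x=-1.2: |R|=0.0244
R=−1: 1+6/7x = −1+1/7x ⇒ -5/7x=2 ⇒ x=2/(-5/7)=-2.8000
Confirm numerically:
  x=-2.579: |R|=0.88464 <1
  x=-2.426: |R|=0.80161 <1
  x=-1.413: |R|=0.17568 <1
  x=-1.131: |R|=0.02632 <1
  x=-3.366: |R|=1.27301 >1
  x=-3.154: |R|=1.17432 >1
Stable set (-2.8000, 0).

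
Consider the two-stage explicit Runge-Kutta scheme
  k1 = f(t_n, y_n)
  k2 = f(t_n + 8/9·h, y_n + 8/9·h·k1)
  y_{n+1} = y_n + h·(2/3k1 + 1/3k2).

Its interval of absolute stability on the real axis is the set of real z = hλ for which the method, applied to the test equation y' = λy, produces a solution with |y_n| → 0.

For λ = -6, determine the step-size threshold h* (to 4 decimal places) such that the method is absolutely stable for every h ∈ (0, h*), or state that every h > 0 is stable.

On y'=λy, z=hλ:
  k1=λy_n ⇒ h·k1=z·y_n;  k2=λ(1+8/9z)y_n ⇒ h·k2=z(1+8/9z)y_n
  y_{n+1}/y_n = 1 + 2/3z + 1/3z(1+8/9z) = 1 + z + 8/27z²
  R(z) = 1 + z + 8/27z².

Find x<0 with |R(x)|<1.
x=-1.06: |R|=0.2729
R=1: x+8/27x²=0 ⇒ x=−27/8=-3.3750; min R=1−1/(4·8/27)=0.1562>−1
Confirm numerically:
  x=-2.368: |R|=0.29346 <1
  x=-2.258: |R|=0.25269 <1
  x=-1.918: |R|=0.17199 <1
  x=-3.681: |R|=1.33374 >1
  x=-3.396: |R|=1.02113 >1
Interval (-3.3750, 0).

(-3.3750,0); λ=-6 ⇒ h* = (27/8)/6 = 0.5625.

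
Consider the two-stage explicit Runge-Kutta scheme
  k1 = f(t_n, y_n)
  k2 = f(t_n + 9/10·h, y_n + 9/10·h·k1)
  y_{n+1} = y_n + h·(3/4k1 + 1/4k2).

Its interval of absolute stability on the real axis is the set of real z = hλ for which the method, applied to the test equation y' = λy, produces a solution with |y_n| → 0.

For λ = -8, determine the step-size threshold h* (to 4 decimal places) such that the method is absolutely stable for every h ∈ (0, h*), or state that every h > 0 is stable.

Test eqn y'=λy, z=hλ:
  k1=λy_n ⇒ h·k1=z·y_n;  k2=λ(1+9/10z)y_n ⇒ h·k2=z(1+9/10z)y_n
  y_{n+1}/y_n = 1 + 3/4z + 1/4z(1+9/10z) = 1 + z + 9/40z²
  R(z) = 1 + z + 9/40z².

Boundary: |R(x)|=1, x<0.
x=-0.77: |R|=0.3634
R=1: x+9/40x²=0 ⇒ x=−40/9=-4.4444; min R=1−1/(4·9/40)=-0.1111>−1
Confirm numerically:
  x=-4.391: |R|=0.94720 <1
  x=-4.306: |R|=0.86587 <1
  x=-2.655: |R|=0.06897 <1
  x=-5.000: |R|=1.62500 >1
  x=-4.846: |R|=1.43784 >1
Stable set (-4.4444, 0).

(-4.4444,0); λ=-8 ⇒ h* = (40/9)/8 = 0.5556.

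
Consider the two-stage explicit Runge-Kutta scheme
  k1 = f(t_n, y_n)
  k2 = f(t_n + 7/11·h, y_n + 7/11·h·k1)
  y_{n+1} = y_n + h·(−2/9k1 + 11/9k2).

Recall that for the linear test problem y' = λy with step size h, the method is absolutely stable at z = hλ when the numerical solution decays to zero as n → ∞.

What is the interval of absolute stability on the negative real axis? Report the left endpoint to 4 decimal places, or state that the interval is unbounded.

z∈(-1.2857,0).

Set f=λy, z=hλ:
  k1=λy_n ⇒ h·k1=z·y_n;  k2=λ(1+7/11z)y_n ⇒ h·k2=z(1+7/11z)y_n
  y_{n+1}/y_n = 1 − 2/9z + 11/9z(1+7/11z) = 1 + z + 7/9z²
  R(z) = 1 + z + 7/9z².

Need |R(x)|<1, x<0.
x=-0.74: |R|=0.6859
R=1: x+7/9x²=0 ⇒ x=−9/7=-1.2857; min R=1−1/(4·7/9)=0.6786>−1
Confirm numerically:
  x=-1.102: |R|=0.84254 <1
  x=-1.082: |R|=0.82856 <1
  x=-0.872: |R|=0.71941 <1
  x=-0.592: |R|=0.68058 <1
  x=-1.833: |R|=1.78025 >1
  x=-1.712: |R|=1.56762 >1
Stable set (-1.2857, 0).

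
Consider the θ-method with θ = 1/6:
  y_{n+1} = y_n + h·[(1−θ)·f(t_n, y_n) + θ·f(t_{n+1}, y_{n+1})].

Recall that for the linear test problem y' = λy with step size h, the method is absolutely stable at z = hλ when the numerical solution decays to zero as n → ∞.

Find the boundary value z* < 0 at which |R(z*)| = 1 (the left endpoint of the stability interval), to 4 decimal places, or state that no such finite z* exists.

Test eqn y'=λy, z=hλ:
  y_{n+1} = y_n + z·[5/6·y_n + 1/6·y_{n+1}] ⇒ (1 − 1/6z)y_{n+1} = (1 + 5/6z)y_n
  ⇒ R(z) = (1 + 5/6z)/(1 − 1/6z).

Boundary: |R(x)|=1, x<0.
x=-0.81: |R|=0.2863
R=−1: 1+5/6x = −1+1/6x ⇒ -2/3x=2 ⇒ x=2/(-2/3)=-3.0000
Confirm numerically:
  x=-2.559: |R|=0.79390 <1
  x=-1.650: |R|=0.29412 <1
  x=-1.274: |R|=0.05087 <1
  x=-3.488: |R|=1.20573 >1
  x=-3.298: |R|=1.12820 >1
Interval (-3.0000, 0).

z* = -3.0000.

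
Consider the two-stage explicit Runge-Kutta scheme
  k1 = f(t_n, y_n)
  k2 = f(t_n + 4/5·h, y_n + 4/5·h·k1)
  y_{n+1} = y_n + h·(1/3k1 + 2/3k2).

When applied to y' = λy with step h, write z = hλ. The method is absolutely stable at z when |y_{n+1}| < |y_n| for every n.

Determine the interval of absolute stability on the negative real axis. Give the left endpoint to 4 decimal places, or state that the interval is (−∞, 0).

Set f=λy, z=hλ:
  k1=λy_n ⇒ h·k1=z·y_n;  k2=λ(1+4/5z)y_n ⇒ h·k2=z(1+4/5z)y_n
  y_{n+1}/y_n = 1 + 1/3z + 2/3z(1+4/5z) = 1 + z + 8/15z²
  R(z) = 1 + z + 8/15z².

Find x<0 with |R(x)|<1.
x=-1.31: |R|=0.6053
R=1: x+8/15x²=0 ⇒ x=−15/8=-1.8750; min R=1−1/(4·8/15)=0.5312>−1
Confirm numerically:
  x=-1.469: |R|=0.68191 <1
  x=-1.442: |R|=0.66699 <1
  x=-1.421: |R|=0.65593 <1
  x=-2.199: |R|=1.37999 >1
  x=-2.102: |R|=1.25448 >1
Interval (-1.8750, 0).

z∈(-1.8750,0).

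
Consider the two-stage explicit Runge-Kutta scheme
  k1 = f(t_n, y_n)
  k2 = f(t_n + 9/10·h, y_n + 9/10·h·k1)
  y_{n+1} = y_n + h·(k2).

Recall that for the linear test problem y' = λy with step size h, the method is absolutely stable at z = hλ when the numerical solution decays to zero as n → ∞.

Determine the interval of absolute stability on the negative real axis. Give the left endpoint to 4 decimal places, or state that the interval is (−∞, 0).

Test eqn y'=λy, z=hλ:
  k1=λy_n ⇒ h·k1=z·y_n;  k2=λ(1+9/10z)y_n ⇒ h·k2=z(1+9/10z)y_n
  y_{n+1}/y_n = 1 + z(1+9/10z) = 1 + z + 9/10z²
  ⇒ R(z) = 1 + z + 9/10z².

Find x<0 with |R(x)|<1.
x=-0.55: |R|=0.7223
R=1: x+9/10x²=0 ⇒ x=−10/9=-1.1111; min R=1−1/(4·9/10)=0.7222>−1
Confirm numerically:
  x=-0.776: |R|=0.76596 <1
  x=-0.638: |R|=0.72834 <1
  x=-0.532: |R|=0.72272 <1
  x=-1.508: |R|=1.53866 >1
  x=-1.226: |R|=1.12677 >1
So |R|<1 on (-1.1111, 0).

z∈(-1.1111,0).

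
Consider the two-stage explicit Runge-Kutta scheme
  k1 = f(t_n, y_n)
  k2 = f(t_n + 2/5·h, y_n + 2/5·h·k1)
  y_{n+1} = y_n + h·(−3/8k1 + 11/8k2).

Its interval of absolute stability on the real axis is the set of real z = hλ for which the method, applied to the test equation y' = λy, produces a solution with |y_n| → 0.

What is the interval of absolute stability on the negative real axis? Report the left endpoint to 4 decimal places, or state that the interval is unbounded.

z∈(-1.8182,0).

Set f=λy, z=hλ:
  k1=λy_n ⇒ h·k1=z·y_n;  k2=λ(1+2/5z)y_n ⇒ h·k2=z(1+2/5z)y_n
  y_{n+1}/y_n = 1 − 3/8z + 11/8z(1+2/5z) = 1 + z + 11/20z²
  R(z) = 1 + z + 11/20z².

Solve |R(x)|<1 on ℝ⁻.
x=-1.31: |R|=0.6339
R=1: x+11/20x²=0 ⇒ x=−20/11=-1.8182; min R=1−1/(4·11/20)=0.5455>−1
Confirm numerically:
  x=-1.637: |R|=0.83687 <1
  x=-1.268: |R|=0.61630 <1
  x=-0.872: |R|=0.54621 <1
  x=-0.862: |R|=0.54667 <1
  x=-2.400: |R|=1.76800 >1
  x=-2.311: |R|=1.62640 >1
  x=-1.975: |R|=1.17034 >1
Stable set (-1.8182, 0).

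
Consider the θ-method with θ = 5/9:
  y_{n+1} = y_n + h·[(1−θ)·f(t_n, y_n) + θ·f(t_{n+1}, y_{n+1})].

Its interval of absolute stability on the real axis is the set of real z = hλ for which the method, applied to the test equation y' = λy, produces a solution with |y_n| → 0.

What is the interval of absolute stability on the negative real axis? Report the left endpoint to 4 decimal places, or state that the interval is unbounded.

Set f=λy, z=hλ:
  y_{n+1} = y_n + z·[4/9·y_n + 5/9·y_{n+1}] ⇒ (1 − 5/9z)y_{n+1} = (1 + 4/9z)y_n
  R(z) = (1 + 4/9z)/(1 − 5/9z).

Boundary: |R(x)|=1, x<0.
x=-0.89: |R|=0.4045
x=-2: |R|=0.0526
x=-10: |R|=0.5254
x=-100: |R|=0.7682
θ=5/9≥1/2 ⇒ |1+4/9x|<|1−5/9x| ∀x<0 ⇒ stable on all of ℝ⁻.

unbounded; (−∞, 0).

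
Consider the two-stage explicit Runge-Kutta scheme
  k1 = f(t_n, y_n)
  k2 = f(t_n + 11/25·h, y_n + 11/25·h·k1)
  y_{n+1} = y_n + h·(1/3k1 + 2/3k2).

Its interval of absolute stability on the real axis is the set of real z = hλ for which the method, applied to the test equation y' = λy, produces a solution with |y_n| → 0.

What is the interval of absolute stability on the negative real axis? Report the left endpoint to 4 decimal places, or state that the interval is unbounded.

Test eqn y'=λy, z=hλ:
  k1=λy_n ⇒ h·k1=z·y_n;  k2=λ(1+11/25z)y_n ⇒ h·k2=z(1+11/25z)y_n
  y_{n+1}/y_n = 1 + 1/3z + 2/3z(1+11/25z) = 1 + z + 22/75z²
  Hence R(z) = 1 + z + 22/75z².

Solve |R(x)|<1 on ℝ⁻.
x=-1.11: |R|=0.2514
R=1: x+22/75x²=0 ⇒ x=−75/22=-3.4091; min R=1−1/(4·22/75)=0.1477>−1
Confirm numerically:
  x=-3.076: |R|=0.69945 <1
  x=-2.056: |R|=0.18396 <1
  x=-1.383: |R|=0.17806 <1
  x=-3.597: |R|=1.19827 >1
  x=-3.558: |R|=1.15541 >1
Interval (-3.4091, 0).

z∈(-3.4091,0).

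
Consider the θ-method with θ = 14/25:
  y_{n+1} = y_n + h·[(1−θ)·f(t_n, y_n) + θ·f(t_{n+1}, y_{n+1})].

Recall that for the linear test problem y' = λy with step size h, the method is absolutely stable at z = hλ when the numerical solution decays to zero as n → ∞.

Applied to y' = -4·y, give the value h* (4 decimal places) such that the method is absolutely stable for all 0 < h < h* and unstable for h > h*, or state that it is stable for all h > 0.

On y'=λy, z=hλ:
  y_{n+1} = y_n + z·[11/25·y_n + 14/25·y_{n+1}] ⇒ (1 − 14/25z)y_{n+1} = (1 + 11/25z)y_n
  R(z) = (1 + 11/25z)/(1 − 14/25z).

Solve |R(x)|<1 on ℝ⁻.
x=-0.79: |R|=0.4523
x=-2: |R|=0.0566
x=-10: |R|=0.5152
x=-100: |R|=0.7544
θ=14/25≥1/2 ⇒ |1+11/25x|<|1−14/25x| ∀x<0 ⇒ interval (−∞,0).

(−∞, 0) — no finite endpoint. Any h>0 works for λ=-4.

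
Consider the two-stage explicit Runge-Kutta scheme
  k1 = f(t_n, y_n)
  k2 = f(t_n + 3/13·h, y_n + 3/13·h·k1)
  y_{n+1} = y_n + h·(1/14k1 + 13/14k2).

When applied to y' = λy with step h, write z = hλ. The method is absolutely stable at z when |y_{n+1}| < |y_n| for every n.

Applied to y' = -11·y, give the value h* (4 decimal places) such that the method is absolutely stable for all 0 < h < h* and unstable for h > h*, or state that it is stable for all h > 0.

Test eqn y'=λy, z=hλ:
  k1=λy_n ⇒ h·k1=z·y_n;  k2=λ(1+3/13z)y_n ⇒ h·k2=z(1+3/13z)y_n
  y_{n+1}/y_n = 1 + 1/14z + 13/14z(1+3/13z) = 1 + z + 3/14z²
  R(z) = 1 + z + 3/14z².

Need |R(x)|<1, x<0.
x=-0.56: |R|=0.5072
R=1: x+3/14x²=0 ⇒ x=−14/3=-4.6667; min R=1−1/(4·3/14)=-0.1667>−1
Confirm numerically:
  x=-4.375: |R|=0.72656 <1
  x=-2.363: |R|=0.16648 <1
  x=-1.969: |R|=0.13822 <1
  x=-1.941: |R|=0.13368 <1
  x=-5.214: |R|=1.61153 >1
  x=-4.913: |R|=1.25934 >1
Stable set (-4.6667, 0).

(-4.6667,0); λ=-11 ⇒ h* = (14/3)/11 = 0.4242.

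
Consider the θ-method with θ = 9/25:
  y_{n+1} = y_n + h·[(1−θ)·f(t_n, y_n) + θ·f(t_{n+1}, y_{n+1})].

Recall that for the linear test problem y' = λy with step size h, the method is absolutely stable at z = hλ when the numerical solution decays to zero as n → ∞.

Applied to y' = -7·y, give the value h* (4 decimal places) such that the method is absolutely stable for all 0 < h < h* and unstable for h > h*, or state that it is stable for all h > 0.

Test eqn y'=λy, z=hλ:
  y_{n+1} = y_n + z·[16/25·y_n + 9/25·y_{n+1}] ⇒ (1 − 9/25z)y_{n+1} = (1 + 16/25z)y_n
  so R(z) = (1 + 16/25z)/(1 − 9/25z).

Solve |R(x)|<1 on ℝ⁻.
x=-1.62: |R|=0.0232
R=−1: 1+16/25x = −1+9/25x ⇒ -7/25x=2 ⇒ x=2/(-7/25)=-7.1429
Confirm numerically:
  x=-7.046: |R|=0.99233 <1
  x=-6.338: |R|=0.93133 <1
  x=-5.202: |R|=0.81083 <1
  x=-3.087: |R|=0.46212 <1
  x=-7.733: |R|=1.04367 >1
  x=-7.448: |R|=1.02321 >1
  x=-7.388: |R|=1.01876 >1
Interval (-7.1429, 0).

(-7.1429,0); λ=-7 ⇒ h* = (50/7)/7 = 1.0204.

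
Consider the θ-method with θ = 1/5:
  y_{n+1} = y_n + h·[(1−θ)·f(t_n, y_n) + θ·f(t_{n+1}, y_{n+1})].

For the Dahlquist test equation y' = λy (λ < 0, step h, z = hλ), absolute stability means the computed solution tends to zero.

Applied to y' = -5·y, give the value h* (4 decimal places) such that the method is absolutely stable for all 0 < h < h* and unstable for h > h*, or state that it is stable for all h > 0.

Test eqn y'=λy, z=hλ:
  y_{n+1} = y_n + z·[4/5·y_n + 1/5·y_{n+1}] ⇒ (1 − 1/5z)y_{n+1} = (1 + 4/5z)y_n
  Hence R(z) = (1 + 4/5z)/(1 − 1/5z).

Solve |R(x)|<1 on ℝ⁻.
x=-0.42: |R|=0.6125
R=−1: 1+4/5x = −1+1/5x ⇒ -3/5x=2 ⇒ x=2/(-3/5)=-3.3333
Confirm numerically:
  x=-3.249: |R|=0.96933 <1
  x=-2.738: |R|=0.76919 <1
  x=-2.328: |R|=0.58843 <1
  x=-1.434: |R|=0.11439 <1
  x=-3.765: |R|=1.14775 >1
  x=-3.600: |R|=1.09302 >1
  x=-3.509: |R|=1.06193 >1
Stable set (-3.3333, 0).

(-3.3333,0); λ=-5 ⇒ h* = (10/3)/5 = 0.6667.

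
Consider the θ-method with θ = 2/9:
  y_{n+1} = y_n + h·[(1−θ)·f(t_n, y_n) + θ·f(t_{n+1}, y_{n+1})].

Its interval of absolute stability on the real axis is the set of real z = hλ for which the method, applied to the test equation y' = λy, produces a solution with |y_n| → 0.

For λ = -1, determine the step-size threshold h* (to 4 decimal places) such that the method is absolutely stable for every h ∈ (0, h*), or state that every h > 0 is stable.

(-3.6000,0); λ=-1 ⇒ h* = (18/5)/1 = 3.6000.

Test eqn y'=λy, z=hλ:
  y_{n+1} = y_n + z·[7/9·y_n + 2/9·y_{n+1}] ⇒ (1 − 2/9z)y_{n+1} = (1 + 7/9z)y_n
  Hence R(z) = (1 + 7/9z)/(1 − 2/9z).

Need |R(x)|<1, x<0.
x=-0.85: |R|=0.2850
R=−1: 1+7/9x = −1+2/9x ⇒ -5/9x=2 ⇒ x=2/(-5/9)=-3.6000
Confirm numerically:
  x=-3.492: |R|=0.96622 <1
  x=-3.275: |R|=0.89550 <1
  x=-2.519: |R|=0.61497 <1
  x=-2.238: |R|=0.49466 <1
  x=-4.085: |R|=1.14123 >1
  x=-3.712: |R|=1.03410 >1
  x=-3.630: |R|=1.00923 >1
Stable set (-3.6000, 0).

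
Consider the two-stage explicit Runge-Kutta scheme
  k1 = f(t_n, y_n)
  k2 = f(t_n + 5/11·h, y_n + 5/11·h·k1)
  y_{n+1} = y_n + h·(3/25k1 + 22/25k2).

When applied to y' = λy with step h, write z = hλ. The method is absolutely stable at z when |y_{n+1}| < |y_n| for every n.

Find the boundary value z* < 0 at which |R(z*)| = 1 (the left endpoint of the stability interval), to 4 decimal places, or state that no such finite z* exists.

With y'=λy (z=hλ):
  k1=λy_n ⇒ h·k1=z·y_n;  k2=λ(1+5/11z)y_n ⇒ h·k2=z(1+5/11z)y_n
  y_{n+1}/y_n = 1 + 3/25z + 22/25z(1+5/11z) = 1 + z + 2/5z²
  ⇒ R(z) = 1 + z + 2/5z².

Find x<0 with |R(x)|<1.
x=-1.62: |R|=0.4298
R=1: x+2/5x²=0 ⇒ x=−5/2=-2.5000; min R=1−1/(4·2/5)=0.3750>−1
Confirm numerically:
  x=-2.476: |R|=0.97623 <1
  x=-2.188: |R|=0.72694 <1
  x=-1.757: |R|=0.47782 <1
  x=-2.918: |R|=1.48789 >1
  x=-2.760: |R|=1.28704 >1
  x=-2.675: |R|=1.18725 >1
So |R|<1 on (-2.5000, 0).

left endpoint -2.5000.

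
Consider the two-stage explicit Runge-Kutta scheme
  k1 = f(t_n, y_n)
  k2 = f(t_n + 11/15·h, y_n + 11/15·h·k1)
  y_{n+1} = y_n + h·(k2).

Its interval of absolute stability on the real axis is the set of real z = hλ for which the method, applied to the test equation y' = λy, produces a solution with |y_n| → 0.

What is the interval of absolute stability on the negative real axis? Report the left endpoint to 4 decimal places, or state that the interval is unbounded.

z∈(-1.3636,0).

On y'=λy, z=hλ:
  k1=λy_n ⇒ h·k1=z·y_n;  k2=λ(1+11/15z)y_n ⇒ h·k2=z(1+11/15z)y_n
  y_{n+1}/y_n = 1 + z(1+11/15z) = 1 + z + 11/15z²
  R(z) = 1 + z + 11/15z².

Need |R(x)|<1, x<0.
x=-1.8: |R|=1.5760
R=1: x+11/15x²=0 ⇒ x=−15/11=-1.3636; min R=1−1/(4·11/15)=0.6591>−1
Confirm numerically:
  x=-1.222: |R|=0.87307 <1
  x=-0.949: |R|=0.71144 <1
  x=-0.681: |R|=0.65909 <1
  x=-1.930: |R|=1.80159 >1
  x=-1.882: |R|=1.71541 >1
  x=-1.390: |R|=1.02687 >1
Interval (-1.3636, 0).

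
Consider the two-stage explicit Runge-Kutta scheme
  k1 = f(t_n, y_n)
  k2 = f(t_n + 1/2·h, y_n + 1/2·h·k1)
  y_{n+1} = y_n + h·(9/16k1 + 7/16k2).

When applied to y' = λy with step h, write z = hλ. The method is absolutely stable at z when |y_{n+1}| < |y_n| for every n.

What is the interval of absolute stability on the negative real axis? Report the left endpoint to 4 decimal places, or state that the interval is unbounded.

With y'=λy (z=hλ):
  k1=λy_n ⇒ h·k1=z·y_n;  k2=λ(1+1/2z)y_n ⇒ h·k2=z(1+1/2z)y_n
  y_{n+1}/y_n = 1 + 9/16z + 7/16z(1+1/2z) = 1 + z + 7/32z²
  ⇒ R(z) = 1 + z + 7/32z².

Boundary: |R(x)|=1, x<0.
x=-1.22: |R|=0.1056
R=1: x+7/32x²=0 ⇒ x=−32/7=-4.5714; min R=1−1/(4·7/32)=-0.1429>−1
Confirm numerically:
  x=-4.200: |R|=0.65875 <1
  x=-3.655: |R|=0.26729 <1
  x=-2.523: |R|=0.13054 <1
  x=-2.518: |R|=0.13105 <1
  x=-5.117: |R|=1.61068 >1
  x=-4.912: |R|=1.36594 >1
  x=-4.793: |R|=1.23231 >1
Interval (-4.5714, 0).

z∈(-4.5714,0).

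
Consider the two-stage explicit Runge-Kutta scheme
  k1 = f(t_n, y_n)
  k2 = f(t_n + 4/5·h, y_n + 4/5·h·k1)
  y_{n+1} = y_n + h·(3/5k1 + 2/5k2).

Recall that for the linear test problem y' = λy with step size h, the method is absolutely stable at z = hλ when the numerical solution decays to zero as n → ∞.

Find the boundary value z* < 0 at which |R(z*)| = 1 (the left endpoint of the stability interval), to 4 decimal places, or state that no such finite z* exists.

z* = -3.1250.

Test eqn y'=λy, z=hλ:
  k1=λy_n ⇒ h·k1=z·y_n;  k2=λ(1+4/5z)y_n ⇒ h·k2=z(1+4/5z)y_n
  y_{n+1}/y_n = 1 + 3/5z + 2/5z(1+4/5z) = 1 + z + 8/25z²
  ⇒ R(z) = 1 + z + 8/25z².

Need |R(x)|<1, x<0.
x=-1.3: |R|=0.2408
R=1: x+8/25x²=0 ⇒ x=−25/8=-3.1250; min R=1−1/(4·8/25)=0.2188>−1
Confirm numerically:
  x=-2.799: |R|=0.70801 <1
  x=-2.711: |R|=0.64085 <1
  x=-1.678: |R|=0.22302 <1
  x=-1.430: |R|=0.22437 <1
  x=-3.292: |R|=1.17592 >1
  x=-3.279: |R|=1.16159 >1
  x=-3.154: |R|=1.02927 >1
Interval (-3.1250, 0).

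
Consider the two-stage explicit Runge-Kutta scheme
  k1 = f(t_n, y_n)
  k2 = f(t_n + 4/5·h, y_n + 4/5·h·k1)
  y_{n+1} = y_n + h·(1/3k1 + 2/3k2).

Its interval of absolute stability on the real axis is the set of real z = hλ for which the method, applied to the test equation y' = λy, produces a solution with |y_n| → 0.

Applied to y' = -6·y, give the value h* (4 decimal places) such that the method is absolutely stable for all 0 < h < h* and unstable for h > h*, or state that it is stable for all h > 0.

(-1.8750,0); λ=-6 ⇒ h* = (15/8)/6 = 0.3125.

On y'=λy, z=hλ:
  k1=λy_n ⇒ h·k1=z·y_n;  k2=λ(1+4/5z)y_n ⇒ h·k2=z(1+4/5z)y_n
  y_{n+1}/y_n = 1 + 1/3z + 2/3z(1+4/5z) = 1 + z + 8/15z²
  Hence R(z) = 1 + z + 8/15z².

Solve |R(x)|<1 on ℝ⁻.
x=-1.66: |R|=0.8097
R=1: x+8/15x²=0 ⇒ x=−15/8=-1.8750; min R=1−1/(4·8/15)=0.5312>−1
Confirm numerically:
  x=-1.214: |R|=0.57202 <1
  x=-1.106: |R|=0.54639 <1
  x=-1.081: |R|=0.54223 <1
  x=-2.131: |R|=1.29095 >1
  x=-1.948: |R|=1.07584 >1
  x=-1.926: |R|=1.05239 >1
Stable set (-1.8750, 0).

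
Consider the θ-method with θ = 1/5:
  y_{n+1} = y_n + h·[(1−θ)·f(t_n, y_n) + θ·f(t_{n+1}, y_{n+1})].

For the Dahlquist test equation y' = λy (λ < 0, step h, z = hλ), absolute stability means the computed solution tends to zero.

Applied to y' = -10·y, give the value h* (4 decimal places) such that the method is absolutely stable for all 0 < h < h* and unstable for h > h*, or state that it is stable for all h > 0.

Test eqn y'=λy, z=hλ:
  y_{n+1} = y_n + z·[4/5·y_n + 1/5·y_{n+1}] ⇒ (1 − 1/5z)y_{n+1} = (1 + 4/5z)y_n
  so R(z) = (1 + 4/5z)/(1 − 1/5z).

Boundary: |R(x)|=1, x<0.
x=-0.9: |R|=0.2373
R=−1: 1+4/5x = −1+1/5x ⇒ -3/5x=2 ⇒ x=2/(-3/5)=-3.3333
Confirm numerically:
  x=-3.290: |R|=0.98432 <1
  x=-2.202: |R|=0.52874 <1
  x=-2.196: |R|=0.52585 <1
  x=-1.380: |R|=0.08150 <1
  x=-3.849: |R|=1.17482 >1
  x=-3.476: |R|=1.05050 >1
Interval (-3.3333, 0).

(-3.3333,0); λ=-10 ⇒ h* = (10/3)/10 = 0.3333.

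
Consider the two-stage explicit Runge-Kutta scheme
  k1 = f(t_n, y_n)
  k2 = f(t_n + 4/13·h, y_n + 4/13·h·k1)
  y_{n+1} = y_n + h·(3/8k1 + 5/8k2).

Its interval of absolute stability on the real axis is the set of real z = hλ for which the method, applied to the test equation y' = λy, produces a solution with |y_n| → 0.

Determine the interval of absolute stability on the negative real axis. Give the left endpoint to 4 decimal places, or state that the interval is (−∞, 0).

(-5.2000, 0).

With y'=λy (z=hλ):
  k1=λy_n ⇒ h·k1=z·y_n;  k2=λ(1+4/13z)y_n ⇒ h·k2=z(1+4/13z)y_n
  y_{n+1}/y_n = 1 + 3/8z + 5/8z(1+4/13z) = 1 + z + 5/26z²
  so R(z) = 1 + z + 5/26z².

Find x<0 with |R(x)|<1.
x=-1.31: |R|=0.0200
R=1: x+5/26x²=0 ⇒ x=−26/5=-5.2000; min R=1−1/(4·5/26)=-0.3000>−1
Confirm numerically:
  x=-4.413: |R|=0.33211 <1
  x=-4.366: |R|=0.29976 <1
  x=-2.968: |R|=0.27396 <1
  x=-5.782: |R|=1.64714 >1
  x=-5.729: |R|=1.58282 >1
  x=-5.602: |R|=1.43308 >1
So |R|<1 on (-5.2000, 0).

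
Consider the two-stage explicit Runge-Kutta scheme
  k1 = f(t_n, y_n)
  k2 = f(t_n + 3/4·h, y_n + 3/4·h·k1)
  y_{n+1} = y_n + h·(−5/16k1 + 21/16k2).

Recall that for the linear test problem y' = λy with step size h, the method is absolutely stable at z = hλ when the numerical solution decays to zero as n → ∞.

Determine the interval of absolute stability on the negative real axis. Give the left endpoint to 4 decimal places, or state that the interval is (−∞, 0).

On y'=λy, z=hλ:
  k1=λy_n ⇒ h·k1=z·y_n;  k2=λ(1+3/4z)y_n ⇒ h·k2=z(1+3/4z)y_n
  y_{n+1}/y_n = 1 − 5/16z + 21/16z(1+3/4z) = 1 + z + 63/64z²
  R(z) = 1 + z + 63/64z².

Solve |R(x)|<1 on ℝ⁻.
x=-0.41: |R|=0.7555
R=1: x+63/64x²=0 ⇒ x=−64/63=-1.0159; min R=1−1/(4·63/64)=0.7460>−1
Confirm numerically:
  x=-0.728: |R|=0.79370 <1
  x=-0.606: |R|=0.75550 <1
  x=-0.527: |R|=0.74639 <1
  x=-0.511: |R|=0.74604 <1
  x=-1.613: |R|=1.94812 >1
  x=-1.475: |R|=1.66663 >1
  x=-1.229: |R|=1.25784 >1
So |R|<1 on (-1.0159, 0).

(-1.0159, 0).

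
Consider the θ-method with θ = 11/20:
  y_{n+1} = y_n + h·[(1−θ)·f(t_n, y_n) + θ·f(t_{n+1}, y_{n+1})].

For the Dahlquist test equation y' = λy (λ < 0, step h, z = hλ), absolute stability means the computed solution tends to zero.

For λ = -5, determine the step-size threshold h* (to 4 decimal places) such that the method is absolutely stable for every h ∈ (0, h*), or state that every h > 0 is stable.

On y'=λy, z=hλ:
  y_{n+1} = y_n + z·[9/20·y_n + 11/20·y_{n+1}] ⇒ (1 − 11/20z)y_{n+1} = (1 + 9/20z)y_n
  ⇒ R(z) = (1 + 9/20z)/(1 − 11/20z).

Solve |R(x)|<1 on ℝ⁻.
x=-0.34: |R|=0.7136
x=-2: |R|=0.0476
x=-10: |R|=0.5385
x=-100: |R|=0.7857
θ=11/20≥1/2 ⇒ |1+9/20x|<|1−11/20x| ∀x<0 ⇒ unbounded interval.

unbounded; (−∞, 0). Any h>0 works for λ=-5.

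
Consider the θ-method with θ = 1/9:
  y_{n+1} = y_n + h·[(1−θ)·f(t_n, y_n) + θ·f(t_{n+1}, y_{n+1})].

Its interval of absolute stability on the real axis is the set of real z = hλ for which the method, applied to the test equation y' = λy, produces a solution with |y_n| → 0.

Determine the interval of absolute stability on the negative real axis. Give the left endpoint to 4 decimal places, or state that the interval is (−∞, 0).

z∈(-2.5714,0).

Test eqn y'=λy, z=hλ:
  y_{n+1} = y_n + z·[8/9·y_n + 1/9·y_{n+1}] ⇒ (1 − 1/9z)y_{n+1} = (1 + 8/9z)y_n
  so R(z) = (1 + 8/9z)/(1 − 1/9z).

Boundary: |R(x)|=1, x<0.
x=-1.74: |R|=0.4581
R=−1: 1+8/9x = −1+1/9x ⇒ -7/9x=2 ⇒ x=2/(-7/9)=-2.5714
Confirm numerically:
  x=-2.318: |R|=0.84326 <1
  x=-2.154: |R|=0.73803 <1
  x=-1.640: |R|=0.38722 <1
  x=-1.155: |R|=0.02363 <1
  x=-2.993: |R|=1.24606 >1
  x=-2.969: |R|=1.23252 >1
Stable set (-2.5714, 0).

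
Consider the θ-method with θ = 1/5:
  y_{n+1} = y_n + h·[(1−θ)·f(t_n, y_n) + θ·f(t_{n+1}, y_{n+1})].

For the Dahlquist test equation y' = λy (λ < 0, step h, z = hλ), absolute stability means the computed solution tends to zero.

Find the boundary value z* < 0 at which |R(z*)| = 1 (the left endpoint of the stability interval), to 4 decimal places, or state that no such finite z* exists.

On y'=λy, z=hλ:
  y_{n+1} = y_n + z·[4/5·y_n + 1/5·y_{n+1}] ⇒ (1 − 1/5z)y_{n+1} = (1 + 4/5z)y_n
  R(z) = (1 + 4/5z)/(1 − 1/5z).

Boundary: |R(x)|=1, x<0.
x=-0.35: |R|=0.6729
R=−1: 1+4/5x = −1+1/5x ⇒ -3/5x=2 ⇒ x=2/(-3/5)=-3.3333
Confirm numerically:
  x=-2.340: |R|=0.59401 <1
  x=-2.181: |R|=0.51859 <1
  x=-1.829: |R|=0.33914 <1
  x=-1.812: |R|=0.33001 <1
  x=-3.806: |R|=1.16103 >1
  x=-3.663: |R|=1.11416 >1
  x=-3.432: |R|=1.03510 >1
So |R|<1 on (-3.3333, 0).

left endpoint -3.3333.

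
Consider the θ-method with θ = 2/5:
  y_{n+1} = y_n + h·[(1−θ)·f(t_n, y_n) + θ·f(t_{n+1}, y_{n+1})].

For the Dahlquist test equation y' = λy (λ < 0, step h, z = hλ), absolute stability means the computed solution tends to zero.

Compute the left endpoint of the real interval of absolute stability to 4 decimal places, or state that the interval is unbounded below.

With y'=λy (z=hλ):
  y_{n+1} = y_n + z·[3/5·y_n + 2/5·y_{n+1}] ⇒ (1 − 2/5z)y_{n+1} = (1 + 3/5z)y_n
  so R(z) = (1 + 3/5z)/(1 − 2/5z).

Boundary: |R(x)|=1, x<0.
x=-1.25: |R|=0.1667
R=−1: 1+3/5x = −1+2/5x ⇒ -1/5x=2 ⇒ x=2/(-1/5)=-10.0000
Confirm numerically:
  x=-9.517: |R|=0.97990 <1
  x=-6.659: |R|=0.81761 <1
  x=-6.023: |R|=0.76669 <1
  x=-4.573: |R|=0.61636 <1
  x=-10.542: |R|=1.02078 >1
  x=-10.185: |R|=1.00729 >1
Stable set (-10.0000, 0).

left endpoint -10.0000.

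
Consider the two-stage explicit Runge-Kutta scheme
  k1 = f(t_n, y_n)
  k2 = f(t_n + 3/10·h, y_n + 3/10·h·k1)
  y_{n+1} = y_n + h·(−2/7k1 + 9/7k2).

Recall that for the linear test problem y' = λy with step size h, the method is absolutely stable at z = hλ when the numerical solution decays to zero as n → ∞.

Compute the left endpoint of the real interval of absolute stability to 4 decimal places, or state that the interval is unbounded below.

z* = -2.5926.

Set f=λy, z=hλ:
  k1=λy_n ⇒ h·k1=z·y_n;  k2=λ(1+3/10z)y_n ⇒ h·k2=z(1+3/10z)y_n
  y_{n+1}/y_n = 1 − 2/7z + 9/7z(1+3/10z) = 1 + z + 27/70z²
  Hence R(z) = 1 + z + 27/70z².

Boundary: |R(x)|=1, x<0.
x=-1.27: |R|=0.3521
R=1: x+27/70x²=0 ⇒ x=−70/27=-2.5926; min R=1−1/(4·27/70)=0.3519>−1
Confirm numerically:
  x=-1.872: |R|=0.47969 <1
  x=-1.669: |R|=0.40543 <1
  x=-1.086: |R|=0.36891 <1
  x=-2.980: |R|=1.44530 >1
  x=-2.936: |R|=1.38889 >1
  x=-2.676: |R|=1.08609 >1
Stable set (-2.5926, 0).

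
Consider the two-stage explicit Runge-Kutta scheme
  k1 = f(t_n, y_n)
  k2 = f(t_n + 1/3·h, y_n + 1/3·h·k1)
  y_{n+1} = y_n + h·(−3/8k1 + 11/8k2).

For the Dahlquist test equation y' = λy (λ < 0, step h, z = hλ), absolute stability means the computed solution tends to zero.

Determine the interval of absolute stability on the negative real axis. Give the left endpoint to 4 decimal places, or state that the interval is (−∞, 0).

With y'=λy (z=hλ):
  k1=λy_n ⇒ h·k1=z·y_n;  k2=λ(1+1/3z)y_n ⇒ h·k2=z(1+1/3z)y_n
  y_{n+1}/y_n = 1 − 3/8z + 11/8z(1+1/3z) = 1 + z + 11/24z²
  so R(z) = 1 + z + 11/24z².

Solve |R(x)|<1 on ℝ⁻.
x=-0.52: |R|=0.6039
R=1: x+11/24x²=0 ⇒ x=−24/11=-2.1818; min R=1−1/(4·11/24)=0.4545>−1
Confirm numerically:
  x=-2.118: |R|=0.93805 <1
  x=-1.791: |R|=0.67919 <1
  x=-1.307: |R|=0.47595 <1
  x=-1.029: |R|=0.45630 <1
  x=-2.350: |R|=1.18115 >1
  x=-2.340: |R|=1.16965 >1
  x=-2.249: |R|=1.06925 >1
Interval (-2.1818, 0).

z∈(-2.1818,0).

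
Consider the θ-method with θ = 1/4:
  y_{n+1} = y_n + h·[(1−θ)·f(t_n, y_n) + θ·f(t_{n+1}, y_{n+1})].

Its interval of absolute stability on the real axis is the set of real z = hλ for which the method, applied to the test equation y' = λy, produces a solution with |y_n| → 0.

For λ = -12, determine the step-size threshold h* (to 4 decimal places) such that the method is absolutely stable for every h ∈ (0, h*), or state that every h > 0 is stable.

On y'=λy, z=hλ:
  y_{n+1} = y_n + z·[3/4·y_n + 1/4·y_{n+1}] ⇒ (1 − 1/4z)y_{n+1} = (1 + 3/4z)y_n
  R(z) = (1 + 3/4z)/(1 − 1/4z).

Need |R(x)|<1, x<0.
x=-1.32: |R|=0.0075
R=−1: 1+3/4x = −1+1/4x ⇒ -1/2x=2 ⇒ x=2/(-1/2)=-4.0000
Confirm numerically:
  x=-2.846: |R|=0.66287 <1
  x=-2.823: |R|=0.65499 <1
  x=-2.544: |R|=0.55501 <1
  x=-2.227: |R|=0.43054 <1
  x=-4.427: |R|=1.10134 >1
  x=-4.296: |R|=1.07136 >1
So |R|<1 on (-4.0000, 0).

(-4.0000,0); λ=-12 ⇒ h* = (4)/12 = 0.3333.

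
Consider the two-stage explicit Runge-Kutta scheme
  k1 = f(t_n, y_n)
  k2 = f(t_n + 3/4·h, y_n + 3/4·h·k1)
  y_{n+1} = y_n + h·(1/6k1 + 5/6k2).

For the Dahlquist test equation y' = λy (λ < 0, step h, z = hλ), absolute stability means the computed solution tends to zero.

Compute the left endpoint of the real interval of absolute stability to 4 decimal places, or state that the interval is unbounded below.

z* = -1.6000.

With y'=λy (z=hλ):
  k1=λy_n ⇒ h·k1=z·y_n;  k2=λ(1+3/4z)y_n ⇒ h·k2=z(1+3/4z)y_n
  y_{n+1}/y_n = 1 + 1/6z + 5/6z(1+3/4z) = 1 + z + 5/8z²
  R(z) = 1 + z + 5/8z².

Solve |R(x)|<1 on ℝ⁻.
x=-1.58: |R|=0.9803
R=1: x+5/8x²=0 ⇒ x=−8/5=-1.6000; min R=1−1/(4·5/8)=0.6000>−1
Confirm numerically:
  x=-1.514: |R|=0.91862 <1
  x=-1.039: |R|=0.63570 <1
  x=-0.995: |R|=0.62377 <1
  x=-0.764: |R|=0.60081 <1
  x=-1.987: |R|=1.48061 >1
  x=-1.982: |R|=1.47320 >1
  x=-1.734: |R|=1.14522 >1
Stable set (-1.6000, 0).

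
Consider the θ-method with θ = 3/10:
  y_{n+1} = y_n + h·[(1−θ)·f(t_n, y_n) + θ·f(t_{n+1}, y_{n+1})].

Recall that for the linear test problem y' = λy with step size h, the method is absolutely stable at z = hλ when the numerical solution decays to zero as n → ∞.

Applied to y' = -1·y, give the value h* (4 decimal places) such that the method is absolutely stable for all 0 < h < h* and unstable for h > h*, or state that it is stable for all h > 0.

(-5.0000,0); λ=-1 ⇒ h* = (5)/1 = 5.0000.

Set f=λy, z=hλ:
  y_{n+1} = y_n + z·[7/10·y_n + 3/10·y_{n+1}] ⇒ (1 − 3/10z)y_{n+1} = (1 + 7/10z)y_n
  ⇒ R(z) = (1 + 7/10z)/(1 − 3/10z).

Find x<0 with |R(x)|<1.
x=-1.2: |R|=0.1176
R=−1: 1+7/10x = −1+3/10x ⇒ -2/5x=2 ⇒ x=2/(-2/5)=-5.0000
Confirm numerically:
  x=-3.598: |R|=0.73031 <1
  x=-3.413: |R|=0.68635 <1
  x=-2.942: |R|=0.56273 <1
  x=-2.465: |R|=0.41707 <1
  x=-5.475: |R|=1.07190 >1
  x=-5.223: |R|=1.03475 >1
  x=-5.216: |R|=1.03369 >1
Stable set (-5.0000, 0).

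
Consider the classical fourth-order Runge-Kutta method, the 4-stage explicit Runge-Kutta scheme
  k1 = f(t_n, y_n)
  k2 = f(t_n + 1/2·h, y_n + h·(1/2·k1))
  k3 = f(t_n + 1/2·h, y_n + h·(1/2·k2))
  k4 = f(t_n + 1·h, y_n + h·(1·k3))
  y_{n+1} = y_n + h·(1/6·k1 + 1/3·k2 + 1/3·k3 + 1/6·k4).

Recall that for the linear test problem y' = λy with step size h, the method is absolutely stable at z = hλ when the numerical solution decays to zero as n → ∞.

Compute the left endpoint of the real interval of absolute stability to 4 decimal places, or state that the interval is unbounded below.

left endpoint -2.7853.

Set f=λy, z=hλ:
  order 4, 4-stage ⇒ R(z)=1+z+z^2/2+z^3/6+z^4/24
  (e.g. R(-1.36)=0.28810, |R|=0.28810)

Need |R(x)|<1, x<0.
x=-1.36: |R|=0.2881
|R(-3.09)|=1.5654 |R(-1.39)|=0.2840 |R(-1.13)|=0.3359
Bisect:
  x_lo=-3.5661 |R|=2.9725  x_hi=-0.0723 |R|=0.9303
  mid=-1.81917 |R|=0.28847 →hi
  mid=-2.69263 |R|=0.86904 →hi
  mid=-3.12935 |R|=1.65536 →lo
  mid=-2.91099 |R|=1.20665 →lo
  mid=-2.80181 |R|=1.02519 →lo
  mid=-2.74722 |R|=0.94410 →hi
  mid=-2.77451 |R|=0.98387 →hi
  ...
  [-2.78539,-2.78518] ⇒ x*=-2.7853
Stable set (-2.7853, 0).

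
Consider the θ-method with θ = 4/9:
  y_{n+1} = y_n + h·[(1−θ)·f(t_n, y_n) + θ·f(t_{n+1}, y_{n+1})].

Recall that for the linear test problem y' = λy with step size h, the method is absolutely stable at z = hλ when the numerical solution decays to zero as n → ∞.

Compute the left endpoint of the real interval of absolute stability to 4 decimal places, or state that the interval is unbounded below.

z* = -18.0000.

On y'=λy, z=hλ:
  y_{n+1} = y_n + z·[5/9·y_n + 4/9·y_{n+1}] ⇒ (1 − 4/9z)y_{n+1} = (1 + 5/9z)y_n
  ⇒ R(z) = (1 + 5/9z)/(1 − 4/9z).

Solve |R(x)|<1 on ℝ⁻.
x=-1.78: |R|=0.0062
R=−1: 1+5/9x = −1+4/9x ⇒ -1/9x=2 ⇒ x=2/(-1/9)=-18.0000
Confirm numerically:
  x=-15.295: |R|=0.96146 <1
  x=-12.023: |R|=0.89531 <1
  x=-10.541: |R|=0.85421 <1
  x=-18.261: |R|=1.00318 >1
  x=-18.163: |R|=1.00200 >1
Interval (-18.0000, 0).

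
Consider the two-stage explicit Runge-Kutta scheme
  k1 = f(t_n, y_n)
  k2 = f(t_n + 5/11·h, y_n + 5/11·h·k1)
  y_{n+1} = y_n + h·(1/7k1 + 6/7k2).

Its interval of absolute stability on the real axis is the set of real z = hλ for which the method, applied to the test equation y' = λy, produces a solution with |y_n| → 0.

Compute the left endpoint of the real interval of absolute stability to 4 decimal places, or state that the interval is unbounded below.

z* = -2.5667.

Test eqn y'=λy, z=hλ:
  k1=λy_n ⇒ h·k1=z·y_n;  k2=λ(1+5/11z)y_n ⇒ h·k2=z(1+5/11z)y_n
  y_{n+1}/y_n = 1 + 1/7z + 6/7z(1+5/11z) = 1 + z + 30/77z²
  Hence R(z) = 1 + z + 30/77z².

Find x<0 with |R(x)|<1.
x=-1.63: |R|=0.4052
R=1: x+30/77x²=0 ⇒ x=−77/30=-2.5667; min R=1−1/(4·30/77)=0.3583>−1
Confirm numerically:
  x=-2.179: |R|=0.67089 <1
  x=-1.965: |R|=0.53937 <1
  x=-1.494: |R|=0.37562 <1
  x=-3.036: |R|=1.55515 >1
  x=-2.671: |R|=1.10857 >1
Interval (-2.5667, 0).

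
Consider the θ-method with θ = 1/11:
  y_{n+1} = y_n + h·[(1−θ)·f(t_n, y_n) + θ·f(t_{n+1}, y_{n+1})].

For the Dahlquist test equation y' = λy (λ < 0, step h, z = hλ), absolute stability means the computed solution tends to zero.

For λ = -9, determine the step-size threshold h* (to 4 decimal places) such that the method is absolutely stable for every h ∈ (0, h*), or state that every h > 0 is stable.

(-2.4444,0); λ=-9 ⇒ h* = (22/9)/9 = 0.2716.

Set f=λy, z=hλ:
  y_{n+1} = y_n + z·[10/11·y_n + 1/11·y_{n+1}] ⇒ (1 − 1/11z)y_{n+1} = (1 + 10/11z)y_n
  Hence R(z) = (1 + 10/11z)/(1 − 1/11z).

Boundary: |R(x)|=1, x<0.
x=-1.13: |R|=0.0247
R=−1: 1+10/11x = −1+1/11x ⇒ -9/11x=2 ⇒ x=2/(-9/11)=-2.4444
Confirm numerically:
  x=-2.234: |R|=0.85688 <1
  x=-1.090: |R|=0.00827 <1
  x=-1.075: |R|=0.02070 <1
  x=-1.022: |R|=0.06488 <1
  x=-2.941: |R|=1.32057 >1
  x=-2.752: |R|=1.20128 >1
Interval (-2.4444, 0).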